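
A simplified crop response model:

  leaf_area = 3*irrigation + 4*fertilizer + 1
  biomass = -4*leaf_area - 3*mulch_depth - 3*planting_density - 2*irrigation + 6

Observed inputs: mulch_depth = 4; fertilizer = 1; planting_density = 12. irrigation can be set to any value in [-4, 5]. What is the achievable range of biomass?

Substituting into the leaf_area equation gives leaf_area = 3*irrigation + 5.
Substituting into the biomass equation gives biomass = -14*irrigation - 62.
Linear in irrigation, so extremes are at the endpoints: irrigation = -4 gives biomass = -6; irrigation = 5 gives biomass = -132.

-132 to -6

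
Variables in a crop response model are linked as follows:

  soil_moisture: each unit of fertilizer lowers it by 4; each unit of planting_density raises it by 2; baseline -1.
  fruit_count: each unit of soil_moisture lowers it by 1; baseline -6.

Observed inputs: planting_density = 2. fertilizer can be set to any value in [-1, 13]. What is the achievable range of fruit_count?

Substituting into the soil_moisture equation gives soil_moisture = -4*fertilizer + 3.
Substituting into the fruit_count equation gives fruit_count = 4*fertilizer - 9.
Linear in fertilizer, so extremes are at the endpoints: fertilizer = -1 gives fruit_count = -13; fertilizer = 13 gives fruit_count = 43.

-13 to 43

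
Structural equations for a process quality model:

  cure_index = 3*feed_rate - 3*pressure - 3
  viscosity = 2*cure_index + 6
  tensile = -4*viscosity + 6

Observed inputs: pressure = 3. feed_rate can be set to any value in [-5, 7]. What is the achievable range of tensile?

-90 to 198

Substituting into the cure_index equation gives cure_index = 3*feed_rate - 12.
Substituting into the viscosity equation gives viscosity = 6*feed_rate - 18.
Substituting into the tensile equation gives tensile = -24*feed_rate + 78.
Linear in feed_rate, so extremes are at the endpoints: feed_rate = -5 gives tensile = 198; feed_rate = 7 gives tensile = -90.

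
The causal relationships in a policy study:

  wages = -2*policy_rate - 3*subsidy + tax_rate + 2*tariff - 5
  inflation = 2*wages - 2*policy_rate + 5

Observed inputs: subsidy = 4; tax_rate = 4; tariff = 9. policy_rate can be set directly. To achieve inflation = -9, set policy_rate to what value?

policy_rate = 4

Substituting into the wages equation gives wages = -2*policy_rate + 5.
This gives inflation = -6*policy_rate + 15.
Solve -6*policy_rate + 15 = -9: policy_rate = (-9 - 15) / -6 = 4.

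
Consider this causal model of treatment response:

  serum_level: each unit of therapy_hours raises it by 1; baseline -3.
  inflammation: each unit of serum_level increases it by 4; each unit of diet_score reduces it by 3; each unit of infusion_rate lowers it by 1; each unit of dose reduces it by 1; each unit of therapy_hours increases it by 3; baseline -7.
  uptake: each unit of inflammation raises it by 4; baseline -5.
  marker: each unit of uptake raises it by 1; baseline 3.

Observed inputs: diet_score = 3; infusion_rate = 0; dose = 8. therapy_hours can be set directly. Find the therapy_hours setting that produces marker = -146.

therapy_hours = 0

Substituting into the inflammation equation gives inflammation = 7*therapy_hours - 36.
Substituting into the uptake equation gives uptake = 28*therapy_hours - 149.
This gives marker = 28*therapy_hours - 146.
Solve 28*therapy_hours - 146 = -146: therapy_hours = (-146 + 146) / 28 = 0.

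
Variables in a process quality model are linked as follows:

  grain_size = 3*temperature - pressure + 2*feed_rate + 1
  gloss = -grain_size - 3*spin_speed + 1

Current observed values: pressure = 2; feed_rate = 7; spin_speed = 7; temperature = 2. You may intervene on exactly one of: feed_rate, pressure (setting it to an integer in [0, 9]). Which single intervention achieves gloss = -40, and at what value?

set pressure = 1

Intervening on feed_rate: gloss = -2*feed_rate - 25. Reaching -40 requires feed_rate = 15/2, not an integer.
Intervening on pressure: with other inputs at their observed values, gloss = pressure - 41. Solving for -40 gives pressure = 1, within [0, 9].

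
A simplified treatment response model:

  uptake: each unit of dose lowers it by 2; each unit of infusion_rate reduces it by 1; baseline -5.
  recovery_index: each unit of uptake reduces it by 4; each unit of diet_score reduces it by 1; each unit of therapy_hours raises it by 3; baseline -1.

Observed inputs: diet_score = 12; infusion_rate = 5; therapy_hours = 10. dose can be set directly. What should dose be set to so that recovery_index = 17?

Substituting into the uptake equation gives uptake = -2*dose - 10.
Substituting into the recovery_index equation gives recovery_index = 8*dose + 57.
Solve 8*dose + 57 = 17: dose = (17 - 57) / 8 = -5.

dose = -5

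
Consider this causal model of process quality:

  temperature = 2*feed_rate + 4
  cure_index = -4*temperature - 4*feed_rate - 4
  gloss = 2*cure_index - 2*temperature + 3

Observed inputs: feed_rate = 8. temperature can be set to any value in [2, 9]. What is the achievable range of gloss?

Intervening on temperature fixes its value directly, overriding its dependence on feed_rate.
Substituting into the cure_index equation gives cure_index = -4*temperature - 36.
Substituting into the gloss equation gives gloss = -10*temperature - 69.
Linear in temperature, so extremes are at the endpoints: temperature = 2 gives gloss = -89; temperature = 9 gives gloss = -159.

-159 to -89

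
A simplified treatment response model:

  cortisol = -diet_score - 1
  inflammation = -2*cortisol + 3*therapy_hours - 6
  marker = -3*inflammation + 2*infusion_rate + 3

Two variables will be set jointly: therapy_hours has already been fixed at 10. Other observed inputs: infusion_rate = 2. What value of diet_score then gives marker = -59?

diet_score = -2

With therapy_hours held at 10:
Substituting into the inflammation equation gives inflammation = 2*diet_score + 26.
This gives marker = -6*diet_score - 71.
Solve -6*diet_score - 71 = -59: diet_score = (-59 + 71) / -6 = -2.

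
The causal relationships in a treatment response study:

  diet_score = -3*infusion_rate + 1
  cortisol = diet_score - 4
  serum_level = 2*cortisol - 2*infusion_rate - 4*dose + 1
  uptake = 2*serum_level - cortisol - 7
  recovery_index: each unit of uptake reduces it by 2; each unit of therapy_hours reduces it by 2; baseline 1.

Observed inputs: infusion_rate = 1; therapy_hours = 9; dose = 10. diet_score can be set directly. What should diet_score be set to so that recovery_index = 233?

Intervening on diet_score fixes its value directly, overriding its dependence on infusion_rate.
Substituting into the serum_level equation gives serum_level = 2*diet_score - 49.
This gives uptake = 3*diet_score - 101.
So recovery_index = -6*diet_score + 185.
Solve -6*diet_score + 185 = 233: diet_score = (233 - 185) / -6 = -8.

diet_score = -8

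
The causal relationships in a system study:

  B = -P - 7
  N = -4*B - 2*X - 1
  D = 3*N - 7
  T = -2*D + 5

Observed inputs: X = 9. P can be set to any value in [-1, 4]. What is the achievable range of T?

-131 to -11

Substituting into the N equation gives N = 4*P + 9.
Substituting into the D equation gives D = 12*P + 20.
Substituting into the T equation gives T = -24*P - 35.
Linear in P, so extremes are at the endpoints: P = -1 gives T = -11; P = 4 gives T = -131.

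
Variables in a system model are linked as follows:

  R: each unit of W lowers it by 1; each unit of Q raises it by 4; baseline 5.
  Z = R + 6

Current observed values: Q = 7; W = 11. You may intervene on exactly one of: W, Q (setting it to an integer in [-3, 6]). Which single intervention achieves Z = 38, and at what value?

Intervening on W: with other inputs at their observed values, Z = -W + 39. Solving for 38 gives W = 1, within [-3, 6].
Intervening on Q: Z = 4*Q. Reaching 38 requires Q = 19/2, not an integer.

set W = 1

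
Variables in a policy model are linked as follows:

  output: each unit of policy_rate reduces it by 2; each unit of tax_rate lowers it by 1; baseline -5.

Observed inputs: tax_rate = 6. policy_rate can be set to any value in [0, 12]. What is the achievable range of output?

-35 to -11

Substituting into the output equation gives output = -2*policy_rate - 11.
Linear in policy_rate, so extremes are at the endpoints: policy_rate = 0 gives output = -11; policy_rate = 12 gives output = -35.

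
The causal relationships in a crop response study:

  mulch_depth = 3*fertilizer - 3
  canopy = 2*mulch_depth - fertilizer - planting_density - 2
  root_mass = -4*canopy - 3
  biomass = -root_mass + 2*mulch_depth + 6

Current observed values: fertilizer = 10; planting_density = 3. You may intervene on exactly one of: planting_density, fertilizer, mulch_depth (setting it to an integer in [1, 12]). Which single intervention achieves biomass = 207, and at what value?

set planting_density = 6

Intervening on planting_density: with other inputs at their observed values, biomass = -4*planting_density + 231. Solving for 207 gives planting_density = 6, within [1, 12].
Intervening on fertilizer: biomass = 26*fertilizer - 41. Reaching 207 requires fertilizer = 124/13, not an integer.
Intervening on mulch_depth: biomass = 10*mulch_depth - 51. Reaching 207 requires mulch_depth = 129/5, not an integer.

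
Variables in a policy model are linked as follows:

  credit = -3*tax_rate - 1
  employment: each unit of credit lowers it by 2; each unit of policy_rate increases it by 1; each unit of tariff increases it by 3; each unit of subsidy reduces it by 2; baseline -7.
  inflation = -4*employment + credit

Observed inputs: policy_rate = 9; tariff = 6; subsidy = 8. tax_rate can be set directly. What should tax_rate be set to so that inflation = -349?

tax_rate = 12

Substituting into the employment equation gives employment = 6*tax_rate + 6.
This gives inflation = -27*tax_rate - 25.
Solve -27*tax_rate - 25 = -349: tax_rate = (-349 + 25) / -27 = 12.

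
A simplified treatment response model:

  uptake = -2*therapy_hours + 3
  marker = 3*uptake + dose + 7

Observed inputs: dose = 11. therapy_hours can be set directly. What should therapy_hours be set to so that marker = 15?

Substituting into the marker equation gives marker = -6*therapy_hours + 27.
Solve -6*therapy_hours + 27 = 15: therapy_hours = (15 - 27) / -6 = 2.

therapy_hours = 2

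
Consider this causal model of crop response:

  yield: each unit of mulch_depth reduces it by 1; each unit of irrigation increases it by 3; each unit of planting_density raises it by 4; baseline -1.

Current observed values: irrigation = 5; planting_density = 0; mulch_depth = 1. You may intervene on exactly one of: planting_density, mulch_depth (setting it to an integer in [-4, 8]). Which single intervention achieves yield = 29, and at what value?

Intervening on planting_density: with other inputs at their observed values, yield = 4*planting_density + 13. Solving for 29 gives planting_density = 4, within [-4, 8].
Intervening on mulch_depth: yield = -mulch_depth + 14. Reaching 29 requires mulch_depth = -15, outside [-4, 8].

set planting_density = 4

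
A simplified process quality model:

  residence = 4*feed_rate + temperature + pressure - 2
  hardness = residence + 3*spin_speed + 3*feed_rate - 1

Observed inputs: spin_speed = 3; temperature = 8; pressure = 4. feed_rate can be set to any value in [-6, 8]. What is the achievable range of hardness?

-24 to 74

Substituting into the residence equation gives residence = 4*feed_rate + 10.
Substituting into the hardness equation gives hardness = 7*feed_rate + 18.
Linear in feed_rate, so extremes are at the endpoints: feed_rate = -6 gives hardness = -24; feed_rate = 8 gives hardness = 74.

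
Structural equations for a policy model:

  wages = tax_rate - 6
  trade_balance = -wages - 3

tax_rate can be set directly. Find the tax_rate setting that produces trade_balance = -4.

Substituting into the trade_balance equation gives trade_balance = -tax_rate + 3.
Solve -tax_rate + 3 = -4: tax_rate = (-4 - 3) / -1 = 7.

tax_rate = 7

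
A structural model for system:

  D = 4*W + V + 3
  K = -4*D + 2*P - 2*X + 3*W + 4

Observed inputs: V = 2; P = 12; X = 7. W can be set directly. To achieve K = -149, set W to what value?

W = 11

Substituting into the D equation gives D = 4*W + 5.
Substituting into the K equation gives K = -13*W - 6.
Solve -13*W - 6 = -149: W = (-149 + 6) / -13 = 11.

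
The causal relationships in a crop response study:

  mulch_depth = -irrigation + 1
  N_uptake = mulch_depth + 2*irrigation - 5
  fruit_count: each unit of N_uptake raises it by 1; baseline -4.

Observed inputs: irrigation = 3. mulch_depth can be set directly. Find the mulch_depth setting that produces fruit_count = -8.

Intervening on mulch_depth fixes its value directly, overriding its dependence on irrigation.
Substituting into the N_uptake equation gives N_uptake = mulch_depth + 1.
So fruit_count = mulch_depth - 3.
Solve mulch_depth - 3 = -8: mulch_depth = (-8 + 3) / 1 = -5.

mulch_depth = -5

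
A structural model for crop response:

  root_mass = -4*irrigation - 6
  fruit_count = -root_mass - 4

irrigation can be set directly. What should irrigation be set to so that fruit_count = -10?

Substituting into the fruit_count equation gives fruit_count = 4*irrigation + 2.
Solve 4*irrigation + 2 = -10: irrigation = (-10 - 2) / 4 = -3.

irrigation = -3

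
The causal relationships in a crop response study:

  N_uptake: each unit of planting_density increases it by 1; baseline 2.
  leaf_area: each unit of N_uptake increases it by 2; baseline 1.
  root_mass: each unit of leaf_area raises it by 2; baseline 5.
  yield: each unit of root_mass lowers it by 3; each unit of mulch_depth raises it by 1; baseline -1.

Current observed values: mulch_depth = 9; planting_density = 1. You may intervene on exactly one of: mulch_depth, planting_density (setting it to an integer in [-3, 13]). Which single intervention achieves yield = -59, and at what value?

set mulch_depth = -1

Intervening on mulch_depth: with other inputs at their observed values, yield = mulch_depth - 58. Solving for -59 gives mulch_depth = -1, within [-3, 13].
Intervening on planting_density: yield = -12*planting_density - 37. Reaching -59 requires planting_density = 11/6, not an integer.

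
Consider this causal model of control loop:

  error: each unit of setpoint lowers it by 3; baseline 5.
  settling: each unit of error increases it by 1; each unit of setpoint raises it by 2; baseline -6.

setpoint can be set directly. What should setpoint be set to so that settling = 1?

setpoint = -2

Substituting into the settling equation gives settling = -setpoint - 1.
Solve -setpoint - 1 = 1: setpoint = (1 + 1) / -1 = -2.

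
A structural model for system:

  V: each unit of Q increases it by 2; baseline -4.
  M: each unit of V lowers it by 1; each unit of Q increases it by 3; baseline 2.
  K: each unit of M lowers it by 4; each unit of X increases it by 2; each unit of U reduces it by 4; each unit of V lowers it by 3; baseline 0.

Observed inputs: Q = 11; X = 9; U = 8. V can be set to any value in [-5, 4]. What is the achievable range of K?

-159 to -150

Intervening on V fixes its value directly, overriding its dependence on Q.
Substituting into the M equation gives M = -V + 35.
Substituting into the K equation gives K = V - 154.
Linear in V, so extremes are at the endpoints: V = -5 gives K = -159; V = 4 gives K = -150.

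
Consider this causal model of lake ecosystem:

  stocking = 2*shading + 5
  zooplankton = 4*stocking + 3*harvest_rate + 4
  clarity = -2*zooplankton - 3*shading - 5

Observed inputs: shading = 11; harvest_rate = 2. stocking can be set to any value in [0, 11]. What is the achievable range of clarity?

-146 to -58

Intervening on stocking fixes its value directly, overriding its dependence on shading.
Substituting into the zooplankton equation gives zooplankton = 4*stocking + 10.
Substituting into the clarity equation gives clarity = -8*stocking - 58.
Linear in stocking, so extremes are at the endpoints: stocking = 0 gives clarity = -58; stocking = 11 gives clarity = -146.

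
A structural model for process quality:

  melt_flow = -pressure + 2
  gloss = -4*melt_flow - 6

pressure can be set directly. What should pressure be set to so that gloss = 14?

pressure = 7

Substituting into the gloss equation gives gloss = 4*pressure - 14.
Solve 4*pressure - 14 = 14: pressure = (14 + 14) / 4 = 7.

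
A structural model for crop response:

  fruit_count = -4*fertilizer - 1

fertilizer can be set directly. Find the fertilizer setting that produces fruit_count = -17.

Solve -4*fertilizer - 1 = -17: fertilizer = (-17 + 1) / -4 = 4.

fertilizer = 4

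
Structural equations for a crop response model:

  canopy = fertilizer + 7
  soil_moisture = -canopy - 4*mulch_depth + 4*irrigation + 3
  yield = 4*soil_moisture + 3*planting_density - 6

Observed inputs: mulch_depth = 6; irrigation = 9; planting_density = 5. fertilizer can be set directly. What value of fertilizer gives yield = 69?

fertilizer = -7

Substituting into the soil_moisture equation gives soil_moisture = -fertilizer + 8.
yield becomes -4*fertilizer + 41.
Solve -4*fertilizer + 41 = 69: fertilizer = (69 - 41) / -4 = -7.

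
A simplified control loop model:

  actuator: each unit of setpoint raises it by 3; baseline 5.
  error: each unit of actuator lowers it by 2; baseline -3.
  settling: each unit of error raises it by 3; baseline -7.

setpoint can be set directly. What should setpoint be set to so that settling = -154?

Substituting into the error equation gives error = -6*setpoint - 13.
So settling = -18*setpoint - 46.
Solve -18*setpoint - 46 = -154: setpoint = (-154 + 46) / -18 = 6.

setpoint = 6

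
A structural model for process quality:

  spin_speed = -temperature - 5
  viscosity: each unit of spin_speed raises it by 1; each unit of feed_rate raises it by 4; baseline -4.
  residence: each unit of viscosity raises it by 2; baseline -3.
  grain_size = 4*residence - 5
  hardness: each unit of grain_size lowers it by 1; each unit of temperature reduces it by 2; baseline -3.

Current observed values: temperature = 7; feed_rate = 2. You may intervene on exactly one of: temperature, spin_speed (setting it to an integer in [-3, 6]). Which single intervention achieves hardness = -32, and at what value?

set spin_speed = 0

Intervening on temperature: hardness = 6*temperature + 22. Reaching -32 requires temperature = -9, outside [-3, 6].
Intervening on spin_speed: with other inputs at their observed values, hardness = -8*spin_speed - 32. Solving for -32 gives spin_speed = 0, within [-3, 6].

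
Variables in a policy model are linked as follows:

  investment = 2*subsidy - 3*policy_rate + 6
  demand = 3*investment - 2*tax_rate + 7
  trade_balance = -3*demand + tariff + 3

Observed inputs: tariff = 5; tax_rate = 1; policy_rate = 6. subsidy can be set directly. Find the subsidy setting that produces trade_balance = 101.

subsidy = 0

Substituting into the investment equation gives investment = 2*subsidy - 12.
So demand = 6*subsidy - 31.
Substituting into the trade_balance equation gives trade_balance = -18*subsidy + 101.
Solve -18*subsidy + 101 = 101: subsidy = (101 - 101) / -18 = 0.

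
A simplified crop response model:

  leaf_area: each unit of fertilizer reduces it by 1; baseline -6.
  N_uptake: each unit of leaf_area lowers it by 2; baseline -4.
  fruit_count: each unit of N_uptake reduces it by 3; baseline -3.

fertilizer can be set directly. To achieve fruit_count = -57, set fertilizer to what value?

Substituting into the N_uptake equation gives N_uptake = 2*fertilizer + 8.
fruit_count becomes -6*fertilizer - 27.
Solve -6*fertilizer - 27 = -57: fertilizer = (-57 + 27) / -6 = 5.

fertilizer = 5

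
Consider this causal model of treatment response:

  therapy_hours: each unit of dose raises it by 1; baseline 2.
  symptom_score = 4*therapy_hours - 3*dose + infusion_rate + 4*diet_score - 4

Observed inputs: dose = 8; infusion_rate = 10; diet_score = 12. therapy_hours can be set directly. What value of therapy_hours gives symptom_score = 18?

Intervening on therapy_hours fixes its value directly, overriding its dependence on dose.
Substituting into the symptom_score equation gives symptom_score = 4*therapy_hours + 30.
Solve 4*therapy_hours + 30 = 18: therapy_hours = (18 - 30) / 4 = -3.

therapy_hours = -3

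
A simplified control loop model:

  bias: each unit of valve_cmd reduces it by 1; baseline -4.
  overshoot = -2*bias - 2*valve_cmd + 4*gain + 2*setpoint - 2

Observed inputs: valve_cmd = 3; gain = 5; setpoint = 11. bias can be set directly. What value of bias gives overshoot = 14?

Intervening on bias fixes its value directly, overriding its dependence on valve_cmd.
Substituting into the overshoot equation gives overshoot = -2*bias + 34.
Solve -2*bias + 34 = 14: bias = (14 - 34) / -2 = 10.

bias = 10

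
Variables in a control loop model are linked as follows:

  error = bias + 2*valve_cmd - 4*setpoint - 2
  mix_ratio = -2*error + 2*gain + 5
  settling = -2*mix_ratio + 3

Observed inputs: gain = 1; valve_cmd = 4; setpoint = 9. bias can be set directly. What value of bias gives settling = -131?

bias = 0

Substituting into the error equation gives error = bias - 30.
So mix_ratio = -2*bias + 67.
settling becomes 4*bias - 131.
Solve 4*bias - 131 = -131: bias = (-131 + 131) / 4 = 0.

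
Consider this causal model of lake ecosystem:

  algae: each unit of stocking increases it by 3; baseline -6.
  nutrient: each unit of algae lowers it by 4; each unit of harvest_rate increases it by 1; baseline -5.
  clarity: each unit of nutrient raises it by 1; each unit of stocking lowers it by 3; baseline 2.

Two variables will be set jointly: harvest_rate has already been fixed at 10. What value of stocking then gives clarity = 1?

stocking = 2

With harvest_rate held at 10:
Substituting into the nutrient equation gives nutrient = -12*stocking + 29.
Substituting into the clarity equation gives clarity = -15*stocking + 31.
Solve -15*stocking + 31 = 1: stocking = (1 - 31) / -15 = 2.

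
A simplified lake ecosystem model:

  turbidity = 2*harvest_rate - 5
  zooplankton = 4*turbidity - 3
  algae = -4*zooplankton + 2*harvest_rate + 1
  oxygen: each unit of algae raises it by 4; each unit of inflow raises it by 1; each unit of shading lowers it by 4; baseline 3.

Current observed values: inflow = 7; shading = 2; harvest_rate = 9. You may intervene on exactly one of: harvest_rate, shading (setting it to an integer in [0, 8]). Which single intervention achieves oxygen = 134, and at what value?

Intervening on harvest_rate: with other inputs at their observed values, oxygen = -120*harvest_rate + 374. Solving for 134 gives harvest_rate = 2, within [0, 8].
Intervening on shading: oxygen = -4*shading - 698. Reaching 134 requires shading = -208, outside [0, 8].

set harvest_rate = 2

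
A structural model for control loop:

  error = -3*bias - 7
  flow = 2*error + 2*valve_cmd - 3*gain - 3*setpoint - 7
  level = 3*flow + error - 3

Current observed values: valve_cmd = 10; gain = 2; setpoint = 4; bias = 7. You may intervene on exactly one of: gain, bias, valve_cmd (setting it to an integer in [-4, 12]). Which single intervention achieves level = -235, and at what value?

Intervening on gain: level = -9*gain - 196. Reaching -235 requires gain = 13/3, not an integer.
Intervening on bias: with other inputs at their observed values, level = -21*bias - 67. Solving for -235 gives bias = 8, within [-4, 12].
Intervening on valve_cmd: level = 6*valve_cmd - 274. Reaching -235 requires valve_cmd = 13/2, not an integer.

set bias = 8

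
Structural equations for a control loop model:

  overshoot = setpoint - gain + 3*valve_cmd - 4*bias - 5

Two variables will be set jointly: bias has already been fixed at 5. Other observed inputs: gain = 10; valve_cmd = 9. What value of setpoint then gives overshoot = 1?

setpoint = 9

With bias held at 5:
Substituting into the overshoot equation gives overshoot = setpoint - 8.
Solve setpoint - 8 = 1: setpoint = (1 + 8) / 1 = 9.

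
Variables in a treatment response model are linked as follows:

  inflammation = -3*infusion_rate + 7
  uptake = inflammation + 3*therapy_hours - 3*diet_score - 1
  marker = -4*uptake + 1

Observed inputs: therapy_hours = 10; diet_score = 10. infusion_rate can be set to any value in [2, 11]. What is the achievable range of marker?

Substituting into the uptake equation gives uptake = -3*infusion_rate + 6.
Substituting into the marker equation gives marker = 12*infusion_rate - 23.
Linear in infusion_rate, so extremes are at the endpoints: infusion_rate = 2 gives marker = 1; infusion_rate = 11 gives marker = 109.

1 to 109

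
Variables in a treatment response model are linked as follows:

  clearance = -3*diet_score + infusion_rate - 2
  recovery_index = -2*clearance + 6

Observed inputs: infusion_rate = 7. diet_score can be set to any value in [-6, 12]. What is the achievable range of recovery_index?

Substituting into the clearance equation gives clearance = -3*diet_score + 5.
Substituting into the recovery_index equation gives recovery_index = 6*diet_score - 4.
Linear in diet_score, so extremes are at the endpoints: diet_score = -6 gives recovery_index = -40; diet_score = 12 gives recovery_index = 68.

-40 to 68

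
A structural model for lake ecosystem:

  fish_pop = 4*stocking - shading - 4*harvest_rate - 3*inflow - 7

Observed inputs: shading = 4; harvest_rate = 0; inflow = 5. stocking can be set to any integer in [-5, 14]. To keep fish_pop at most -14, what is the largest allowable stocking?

stocking = 3

Substituting into the fish_pop equation gives fish_pop = 4*stocking - 26.
Require 4*stocking - 26 ≤ -14, so stocking ≤ 3.
The largest integer in [-5, 14] satisfying this is 3.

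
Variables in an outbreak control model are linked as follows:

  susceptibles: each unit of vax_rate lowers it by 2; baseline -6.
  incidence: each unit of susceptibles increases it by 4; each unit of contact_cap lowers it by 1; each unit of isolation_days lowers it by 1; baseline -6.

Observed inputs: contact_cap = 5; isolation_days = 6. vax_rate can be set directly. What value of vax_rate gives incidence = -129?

Substituting into the incidence equation gives incidence = -8*vax_rate - 41.
Solve -8*vax_rate - 41 = -129: vax_rate = (-129 + 41) / -8 = 11.

vax_rate = 11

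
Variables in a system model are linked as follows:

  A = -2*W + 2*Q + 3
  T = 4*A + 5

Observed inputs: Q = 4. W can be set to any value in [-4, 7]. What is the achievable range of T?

Substituting into the A equation gives A = -2*W + 11.
This gives T = -8*W + 49.
Linear in W, so extremes are at the endpoints: W = -4 gives T = 81; W = 7 gives T = -7.

-7 to 81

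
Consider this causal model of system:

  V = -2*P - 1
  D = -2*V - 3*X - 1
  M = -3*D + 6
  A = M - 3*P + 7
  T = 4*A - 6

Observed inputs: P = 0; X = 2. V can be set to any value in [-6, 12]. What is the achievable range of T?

Intervening on V fixes its value directly, overriding its dependence on P.
Substituting into the D equation gives D = -2*V - 7.
So M = 6*V + 27.
This gives A = 6*V + 34.
Substituting into the T equation gives T = 24*V + 130.
Linear in V, so extremes are at the endpoints: V = -6 gives T = -14; V = 12 gives T = 418.

-14 to 418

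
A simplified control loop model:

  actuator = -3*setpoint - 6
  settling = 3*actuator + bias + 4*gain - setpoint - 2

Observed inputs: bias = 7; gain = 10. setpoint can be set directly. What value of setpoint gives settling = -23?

Substituting into the settling equation gives settling = -10*setpoint + 27.
Solve -10*setpoint + 27 = -23: setpoint = (-23 - 27) / -10 = 5.

setpoint = 5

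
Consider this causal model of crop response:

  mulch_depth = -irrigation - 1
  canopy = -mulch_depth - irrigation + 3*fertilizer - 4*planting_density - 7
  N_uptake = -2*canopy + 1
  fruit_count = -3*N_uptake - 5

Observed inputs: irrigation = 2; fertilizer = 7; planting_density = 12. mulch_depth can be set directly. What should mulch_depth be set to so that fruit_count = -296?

Intervening on mulch_depth fixes its value directly, overriding its dependence on irrigation.
Substituting into the canopy equation gives canopy = -mulch_depth - 36.
So N_uptake = 2*mulch_depth + 73.
fruit_count becomes -6*mulch_depth - 224.
Solve -6*mulch_depth - 224 = -296: mulch_depth = (-296 + 224) / -6 = 12.

mulch_depth = 12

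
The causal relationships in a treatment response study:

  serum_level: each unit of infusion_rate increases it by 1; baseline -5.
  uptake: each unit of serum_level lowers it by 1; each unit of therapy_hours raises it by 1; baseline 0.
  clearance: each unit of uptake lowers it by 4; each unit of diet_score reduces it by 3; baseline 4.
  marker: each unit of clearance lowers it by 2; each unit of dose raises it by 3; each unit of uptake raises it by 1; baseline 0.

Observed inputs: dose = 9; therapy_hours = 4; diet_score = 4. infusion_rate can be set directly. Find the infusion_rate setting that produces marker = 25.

Substituting into the uptake equation gives uptake = -infusion_rate + 9.
So clearance = 4*infusion_rate - 44.
Substituting into the marker equation gives marker = -9*infusion_rate + 124.
Solve -9*infusion_rate + 124 = 25: infusion_rate = (25 - 124) / -9 = 11.

infusion_rate = 11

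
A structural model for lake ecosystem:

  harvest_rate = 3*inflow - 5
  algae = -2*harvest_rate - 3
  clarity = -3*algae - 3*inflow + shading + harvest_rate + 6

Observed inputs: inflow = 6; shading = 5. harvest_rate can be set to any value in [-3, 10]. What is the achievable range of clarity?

-19 to 72

Intervening on harvest_rate fixes its value directly, overriding its dependence on inflow.
Substituting into the clarity equation gives clarity = 7*harvest_rate + 2.
Linear in harvest_rate, so extremes are at the endpoints: harvest_rate = -3 gives clarity = -19; harvest_rate = 10 gives clarity = 72.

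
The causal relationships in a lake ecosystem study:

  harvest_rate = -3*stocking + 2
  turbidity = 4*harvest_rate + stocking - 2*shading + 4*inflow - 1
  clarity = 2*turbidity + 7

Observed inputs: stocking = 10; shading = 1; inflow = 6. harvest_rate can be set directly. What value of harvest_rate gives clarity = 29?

harvest_rate = -5

Intervening on harvest_rate fixes its value directly, overriding its dependence on stocking.
Substituting into the turbidity equation gives turbidity = 4*harvest_rate + 31.
Substituting into the clarity equation gives clarity = 8*harvest_rate + 69.
Solve 8*harvest_rate + 69 = 29: harvest_rate = (29 - 69) / 8 = -5.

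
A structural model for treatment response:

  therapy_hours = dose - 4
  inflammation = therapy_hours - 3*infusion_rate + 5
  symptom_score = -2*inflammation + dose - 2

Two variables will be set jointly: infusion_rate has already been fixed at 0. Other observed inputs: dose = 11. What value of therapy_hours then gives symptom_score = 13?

With infusion_rate held at 0:
Intervening on therapy_hours fixes its value directly, overriding its dependence on dose.
Substituting into the inflammation equation gives inflammation = therapy_hours + 5.
So symptom_score = -2*therapy_hours - 1.
Solve -2*therapy_hours - 1 = 13: therapy_hours = (13 + 1) / -2 = -7.

therapy_hours = -7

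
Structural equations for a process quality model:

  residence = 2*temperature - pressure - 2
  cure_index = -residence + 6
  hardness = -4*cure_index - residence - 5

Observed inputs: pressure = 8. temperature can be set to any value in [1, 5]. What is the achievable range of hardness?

Substituting into the residence equation gives residence = 2*temperature - 10.
Substituting into the cure_index equation gives cure_index = -2*temperature + 16.
hardness becomes 6*temperature - 59.
Linear in temperature, so extremes are at the endpoints: temperature = 1 gives hardness = -53; temperature = 5 gives hardness = -29.

-53 to -29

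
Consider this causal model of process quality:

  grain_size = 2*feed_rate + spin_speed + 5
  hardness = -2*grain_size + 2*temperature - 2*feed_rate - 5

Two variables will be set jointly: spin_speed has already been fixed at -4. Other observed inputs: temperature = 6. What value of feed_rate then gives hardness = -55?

With spin_speed held at -4:
Substituting into the grain_size equation gives grain_size = 2*feed_rate + 1.
Substituting into the hardness equation gives hardness = -6*feed_rate + 5.
Solve -6*feed_rate + 5 = -55: feed_rate = (-55 - 5) / -6 = 10.

feed_rate = 10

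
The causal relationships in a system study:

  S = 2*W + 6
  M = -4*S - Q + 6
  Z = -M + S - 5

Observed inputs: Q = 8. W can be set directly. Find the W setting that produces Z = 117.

Substituting into the M equation gives M = -8*W - 26.
Substituting into the Z equation gives Z = 10*W + 27.
Solve 10*W + 27 = 117: W = (117 - 27) / 10 = 9.

W = 9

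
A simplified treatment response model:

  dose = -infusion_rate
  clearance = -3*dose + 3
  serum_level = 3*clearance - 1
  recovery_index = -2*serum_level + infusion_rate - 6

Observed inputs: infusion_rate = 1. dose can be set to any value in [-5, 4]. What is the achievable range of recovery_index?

-111 to 51

Intervening on dose fixes its value directly, overriding its dependence on infusion_rate.
Substituting into the serum_level equation gives serum_level = -9*dose + 8.
Substituting into the recovery_index equation gives recovery_index = 18*dose - 21.
Linear in dose, so extremes are at the endpoints: dose = -5 gives recovery_index = -111; dose = 4 gives recovery_index = 51.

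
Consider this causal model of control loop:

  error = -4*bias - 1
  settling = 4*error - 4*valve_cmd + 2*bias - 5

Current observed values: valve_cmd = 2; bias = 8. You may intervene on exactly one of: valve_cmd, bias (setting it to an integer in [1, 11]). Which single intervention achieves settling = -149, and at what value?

set valve_cmd = 7

Intervening on valve_cmd: with other inputs at their observed values, settling = -4*valve_cmd - 121. Solving for -149 gives valve_cmd = 7, within [1, 11].
Intervening on bias: settling = -14*bias - 17. Reaching -149 requires bias = 66/7, not an integer.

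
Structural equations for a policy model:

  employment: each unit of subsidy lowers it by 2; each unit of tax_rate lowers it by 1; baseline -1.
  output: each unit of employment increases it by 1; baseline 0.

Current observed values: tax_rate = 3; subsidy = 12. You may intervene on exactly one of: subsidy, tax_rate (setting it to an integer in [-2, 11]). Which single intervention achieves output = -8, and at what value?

set subsidy = 2

Intervening on subsidy: with other inputs at their observed values, output = -2*subsidy - 4. Solving for -8 gives subsidy = 2, within [-2, 11].
Intervening on tax_rate: output = -tax_rate - 25. Reaching -8 requires tax_rate = -17, outside [-2, 11].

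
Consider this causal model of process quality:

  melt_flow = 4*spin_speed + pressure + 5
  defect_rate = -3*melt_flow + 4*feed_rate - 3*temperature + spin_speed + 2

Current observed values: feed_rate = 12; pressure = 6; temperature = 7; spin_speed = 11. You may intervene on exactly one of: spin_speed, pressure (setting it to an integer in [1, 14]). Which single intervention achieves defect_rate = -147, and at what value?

Intervening on spin_speed: with other inputs at their observed values, defect_rate = -11*spin_speed - 4. Solving for -147 gives spin_speed = 13, within [1, 14].
Intervening on pressure: defect_rate = -3*pressure - 107. Reaching -147 requires pressure = 40/3, not an integer.

set spin_speed = 13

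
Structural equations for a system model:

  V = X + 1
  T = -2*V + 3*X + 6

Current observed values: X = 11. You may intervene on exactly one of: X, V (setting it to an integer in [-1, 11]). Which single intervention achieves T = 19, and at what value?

Intervening on X: T = X + 4. Reaching 19 requires X = 15, outside [-1, 11].
Intervening on V: with other inputs at their observed values, T = -2*V + 39. Solving for 19 gives V = 10, within [-1, 11].

set V = 10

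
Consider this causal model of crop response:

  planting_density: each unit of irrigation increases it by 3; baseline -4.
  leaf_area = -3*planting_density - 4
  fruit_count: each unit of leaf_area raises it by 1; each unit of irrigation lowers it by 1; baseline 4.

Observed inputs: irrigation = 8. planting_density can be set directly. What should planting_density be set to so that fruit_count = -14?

Intervening on planting_density fixes its value directly, overriding its dependence on irrigation.
Substituting into the fruit_count equation gives fruit_count = -3*planting_density - 8.
Solve -3*planting_density - 8 = -14: planting_density = (-14 + 8) / -3 = 2.

planting_density = 2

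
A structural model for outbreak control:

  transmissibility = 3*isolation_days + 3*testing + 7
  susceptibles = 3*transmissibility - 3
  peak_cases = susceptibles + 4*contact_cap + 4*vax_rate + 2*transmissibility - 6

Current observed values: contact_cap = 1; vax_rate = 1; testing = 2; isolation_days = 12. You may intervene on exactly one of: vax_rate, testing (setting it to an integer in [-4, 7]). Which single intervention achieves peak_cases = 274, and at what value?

set testing = 4

Intervening on vax_rate: peak_cases = 4*vax_rate + 240. Reaching 274 requires vax_rate = 17/2, not an integer.
Intervening on testing: with other inputs at their observed values, peak_cases = 15*testing + 214. Solving for 274 gives testing = 4, within [-4, 7].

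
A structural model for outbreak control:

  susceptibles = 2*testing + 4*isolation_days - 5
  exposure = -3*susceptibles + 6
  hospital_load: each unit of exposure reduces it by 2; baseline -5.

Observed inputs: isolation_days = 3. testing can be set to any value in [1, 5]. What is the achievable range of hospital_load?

Substituting into the susceptibles equation gives susceptibles = 2*testing + 7.
Substituting into the exposure equation gives exposure = -6*testing - 15.
So hospital_load = 12*testing + 25.
Linear in testing, so extremes are at the endpoints: testing = 1 gives hospital_load = 37; testing = 5 gives hospital_load = 85.

37 to 85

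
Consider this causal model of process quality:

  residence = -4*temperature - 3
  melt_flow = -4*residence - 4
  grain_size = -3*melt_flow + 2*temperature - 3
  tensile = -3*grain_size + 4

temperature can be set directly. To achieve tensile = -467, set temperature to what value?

temperature = -4

Substituting into the melt_flow equation gives melt_flow = 16*temperature + 8.
So grain_size = -46*temperature - 27.
This gives tensile = 138*temperature + 85.
Solve 138*temperature + 85 = -467: temperature = (-467 - 85) / 138 = -4.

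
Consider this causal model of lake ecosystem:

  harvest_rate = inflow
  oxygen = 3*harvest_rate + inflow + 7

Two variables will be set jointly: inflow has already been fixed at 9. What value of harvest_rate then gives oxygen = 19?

With inflow held at 9:
Intervening on harvest_rate fixes its value directly, overriding its dependence on inflow.
Substituting into the oxygen equation gives oxygen = 3*harvest_rate + 16.
Solve 3*harvest_rate + 16 = 19: harvest_rate = (19 - 16) / 3 = 1.

harvest_rate = 1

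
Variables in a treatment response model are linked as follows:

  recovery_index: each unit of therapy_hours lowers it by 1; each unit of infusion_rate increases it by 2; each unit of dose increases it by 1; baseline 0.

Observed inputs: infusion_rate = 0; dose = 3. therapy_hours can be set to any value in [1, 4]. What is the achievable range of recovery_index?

-1 to 2

Substituting into the recovery_index equation gives recovery_index = -therapy_hours + 3.
Linear in therapy_hours, so extremes are at the endpoints: therapy_hours = 1 gives recovery_index = 2; therapy_hours = 4 gives recovery_index = -1.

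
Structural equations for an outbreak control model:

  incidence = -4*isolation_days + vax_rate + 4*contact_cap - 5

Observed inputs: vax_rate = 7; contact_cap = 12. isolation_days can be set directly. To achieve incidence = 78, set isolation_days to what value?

Substituting into the incidence equation gives incidence = -4*isolation_days + 50.
Solve -4*isolation_days + 50 = 78: isolation_days = (78 - 50) / -4 = -7.

isolation_days = -7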